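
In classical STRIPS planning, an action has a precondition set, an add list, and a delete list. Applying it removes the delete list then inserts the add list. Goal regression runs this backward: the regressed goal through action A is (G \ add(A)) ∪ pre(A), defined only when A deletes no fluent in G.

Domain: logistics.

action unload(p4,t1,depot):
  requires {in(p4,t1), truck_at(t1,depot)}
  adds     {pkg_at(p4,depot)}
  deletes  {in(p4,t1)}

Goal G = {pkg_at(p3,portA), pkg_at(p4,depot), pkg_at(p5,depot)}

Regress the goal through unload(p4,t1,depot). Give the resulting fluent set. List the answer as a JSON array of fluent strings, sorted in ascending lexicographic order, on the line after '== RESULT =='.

Compute (G \ add) ∪ pre:
  G ∩ del = {}  (empty — regression defined)
  G \ add = {pkg_at(p3,portA), pkg_at(p4,depot), pkg_at(p5,depot)} \ {pkg_at(p4,depot)} = {pkg_at(p3,portA), pkg_at(p5,depot)}
  ∪ pre   = {pkg_at(p3,portA), pkg_at(p5,depot)} ∪ {in(p4,t1), truck_at(t1,depot)}
          = {in(p4,t1), pkg_at(p3,portA), pkg_at(p5,depot), truck_at(t1,depot)}

== RESULT ==
["in(p4,t1)", "pkg_at(p3,portA)", "pkg_at(p5,depot)", "truck_at(t1,depot)"]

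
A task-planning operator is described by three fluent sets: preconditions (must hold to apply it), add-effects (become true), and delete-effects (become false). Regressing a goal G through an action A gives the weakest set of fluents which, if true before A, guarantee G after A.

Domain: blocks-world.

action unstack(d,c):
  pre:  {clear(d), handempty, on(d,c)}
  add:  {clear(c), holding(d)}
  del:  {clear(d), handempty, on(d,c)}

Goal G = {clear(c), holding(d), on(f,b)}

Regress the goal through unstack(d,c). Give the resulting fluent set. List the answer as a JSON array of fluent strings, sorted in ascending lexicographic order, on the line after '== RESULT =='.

Compute (G \ add) ∪ pre:
  G ∩ del = {}  (empty — regression defined)
  G \ add = {clear(c), holding(d), on(f,b)} \ {clear(c), holding(d)} = {on(f,b)}
  ∪ pre   = {on(f,b)} ∪ {clear(d), handempty, on(d,c)}
          = {clear(d), handempty, on(d,c), on(f,b)}

== RESULT ==
["clear(d)", "handempty", "on(d,c)", "on(f,b)"]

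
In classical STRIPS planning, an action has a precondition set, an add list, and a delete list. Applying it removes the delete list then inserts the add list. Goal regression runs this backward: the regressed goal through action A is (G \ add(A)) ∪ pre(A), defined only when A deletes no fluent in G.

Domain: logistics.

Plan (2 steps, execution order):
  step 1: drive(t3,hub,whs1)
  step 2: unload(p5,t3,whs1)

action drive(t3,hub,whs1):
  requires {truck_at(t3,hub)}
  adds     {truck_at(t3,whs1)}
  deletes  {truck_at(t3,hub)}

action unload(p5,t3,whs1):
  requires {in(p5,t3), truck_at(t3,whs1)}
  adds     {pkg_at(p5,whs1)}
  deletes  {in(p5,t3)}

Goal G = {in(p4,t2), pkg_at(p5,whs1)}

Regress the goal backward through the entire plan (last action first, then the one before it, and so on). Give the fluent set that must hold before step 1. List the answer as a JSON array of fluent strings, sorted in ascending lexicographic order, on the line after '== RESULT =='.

Regress step by step:
  through step 2 (unload(p5,t3,whs1)): drop {pkg_at(p5,whs1)}, keep {in(p4,t2)}, require {in(p5,t3), truck_at(t3,whs1)}
    → {in(p4,t2), in(p5,t3), truck_at(t3,whs1)}
  through step 1 (drive(t3,hub,whs1)): drop {truck_at(t3,whs1)}, keep {in(p4,t2), in(p5,t3)}, require {truck_at(t3,hub)}
    → {in(p4,t2), in(p5,t3), truck_at(t3,hub)}

== RESULT ==
["in(p4,t2)", "in(p5,t3)", "truck_at(t3,hub)"]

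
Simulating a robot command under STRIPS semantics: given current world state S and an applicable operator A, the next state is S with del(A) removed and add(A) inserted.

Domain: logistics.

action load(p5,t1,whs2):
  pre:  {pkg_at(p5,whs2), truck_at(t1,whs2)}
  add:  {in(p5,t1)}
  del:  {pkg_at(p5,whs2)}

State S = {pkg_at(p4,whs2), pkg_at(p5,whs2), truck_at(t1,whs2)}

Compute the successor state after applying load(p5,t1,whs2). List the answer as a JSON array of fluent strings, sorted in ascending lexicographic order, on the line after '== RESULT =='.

Compute (S \ del) ∪ add:
  pre ⊆ S: {pkg_at(p5,whs2), truck_at(t1,whs2)} ⊆ S  — applicable
  S \ del = {pkg_at(p4,whs2), truck_at(t1,whs2)}
  ∪ add   = {in(p5,t1), pkg_at(p4,whs2), truck_at(t1,whs2)}

== RESULT ==
["in(p5,t1)", "pkg_at(p4,whs2)", "truck_at(t1,whs2)"]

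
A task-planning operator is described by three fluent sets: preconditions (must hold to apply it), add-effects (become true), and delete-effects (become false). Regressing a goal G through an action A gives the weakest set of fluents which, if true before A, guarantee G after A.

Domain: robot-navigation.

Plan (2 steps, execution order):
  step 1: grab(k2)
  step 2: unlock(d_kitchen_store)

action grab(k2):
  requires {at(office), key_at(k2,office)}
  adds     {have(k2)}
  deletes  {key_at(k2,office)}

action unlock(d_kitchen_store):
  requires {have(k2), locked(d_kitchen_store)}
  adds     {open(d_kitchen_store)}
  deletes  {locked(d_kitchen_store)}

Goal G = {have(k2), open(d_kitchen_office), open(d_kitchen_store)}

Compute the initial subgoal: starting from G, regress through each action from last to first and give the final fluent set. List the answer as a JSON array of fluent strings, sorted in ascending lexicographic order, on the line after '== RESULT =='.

Work backward from the goal:
  through step 2 (unlock(d_kitchen_store)): drop {open(d_kitchen_store)}, keep {have(k2), open(d_kitchen_office)}, require {have(k2), locked(d_kitchen_store)}
    → {have(k2), locked(d_kitchen_store), open(d_kitchen_office)}
  through step 1 (grab(k2)): drop {have(k2)}, keep {locked(d_kitchen_store), open(d_kitchen_office)}, require {at(office), key_at(k2,office)}
    → {at(office), key_at(k2,office), locked(d_kitchen_store), open(d_kitchen_office)}

== RESULT ==
["at(office)", "key_at(k2,office)", "locked(d_kitchen_store)", "open(d_kitchen_office)"]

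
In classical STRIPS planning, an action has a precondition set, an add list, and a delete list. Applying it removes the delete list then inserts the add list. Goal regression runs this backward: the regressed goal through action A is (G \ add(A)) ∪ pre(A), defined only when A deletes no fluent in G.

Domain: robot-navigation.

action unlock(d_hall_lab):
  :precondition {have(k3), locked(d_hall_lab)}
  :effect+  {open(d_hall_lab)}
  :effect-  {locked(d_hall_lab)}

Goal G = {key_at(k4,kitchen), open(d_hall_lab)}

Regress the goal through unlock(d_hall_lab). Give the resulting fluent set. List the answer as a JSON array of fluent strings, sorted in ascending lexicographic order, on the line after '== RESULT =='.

Compute (G \ add) ∪ pre:
  G ∩ del = {}  (empty — regression defined)
  G \ add = {key_at(k4,kitchen), open(d_hall_lab)} \ {open(d_hall_lab)} = {key_at(k4,kitchen)}
  ∪ pre   = {key_at(k4,kitchen)} ∪ {have(k3), locked(d_hall_lab)}
          = {have(k3), key_at(k4,kitchen), locked(d_hall_lab)}

== RESULT ==
["have(k3)", "key_at(k4,kitchen)", "locked(d_hall_lab)"]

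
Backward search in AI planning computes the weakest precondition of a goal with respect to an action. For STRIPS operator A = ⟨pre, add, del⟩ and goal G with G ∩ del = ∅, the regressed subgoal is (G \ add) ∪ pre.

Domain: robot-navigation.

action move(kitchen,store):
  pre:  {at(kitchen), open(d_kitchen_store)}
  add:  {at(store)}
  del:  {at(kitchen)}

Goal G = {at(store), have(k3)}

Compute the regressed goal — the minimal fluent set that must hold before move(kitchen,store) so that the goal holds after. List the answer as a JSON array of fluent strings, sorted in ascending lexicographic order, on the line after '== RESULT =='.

Regress:
  G ∩ del = {}  (empty — regression defined)
  G \ add = {at(store), have(k3)} \ {at(store)} = {have(k3)}
  ∪ pre   = {have(k3)} ∪ {at(kitchen), open(d_kitchen_store)}
          = {at(kitchen), have(k3), open(d_kitchen_store)}

== RESULT ==
["at(kitchen)", "have(k3)", "open(d_kitchen_store)"]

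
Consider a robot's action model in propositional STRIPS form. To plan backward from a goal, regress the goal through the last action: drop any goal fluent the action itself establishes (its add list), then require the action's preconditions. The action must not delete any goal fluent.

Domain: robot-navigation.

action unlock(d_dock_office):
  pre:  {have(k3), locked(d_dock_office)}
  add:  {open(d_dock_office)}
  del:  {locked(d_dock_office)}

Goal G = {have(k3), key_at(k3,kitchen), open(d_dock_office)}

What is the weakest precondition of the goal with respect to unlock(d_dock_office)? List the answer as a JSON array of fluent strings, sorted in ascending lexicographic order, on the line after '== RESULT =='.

Regress:
  G ∩ del = {}  (empty — regression defined)
  G \ add = {have(k3), key_at(k3,kitchen), open(d_dock_office)} \ {open(d_dock_office)} = {have(k3), key_at(k3,kitchen)}
  ∪ pre   = {have(k3), key_at(k3,kitchen)} ∪ {have(k3), locked(d_dock_office)}
          = {have(k3), key_at(k3,kitchen), locked(d_dock_office)}

== RESULT ==
["have(k3)", "key_at(k3,kitchen)", "locked(d_dock_office)"]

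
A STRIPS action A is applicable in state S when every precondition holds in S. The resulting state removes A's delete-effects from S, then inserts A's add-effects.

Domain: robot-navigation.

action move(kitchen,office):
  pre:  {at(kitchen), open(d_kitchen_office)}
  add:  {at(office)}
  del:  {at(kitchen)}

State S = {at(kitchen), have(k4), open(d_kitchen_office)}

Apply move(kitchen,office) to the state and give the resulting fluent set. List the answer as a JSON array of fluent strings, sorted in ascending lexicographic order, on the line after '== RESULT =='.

Compute (S \ del) ∪ add:
  pre ⊆ S: {at(kitchen), open(d_kitchen_office)} ⊆ S  — applicable
  S \ del = {have(k4), open(d_kitchen_office)}
  ∪ add   = {at(office), have(k4), open(d_kitchen_office)}

== RESULT ==
["at(office)", "have(k4)", "open(d_kitchen_office)"]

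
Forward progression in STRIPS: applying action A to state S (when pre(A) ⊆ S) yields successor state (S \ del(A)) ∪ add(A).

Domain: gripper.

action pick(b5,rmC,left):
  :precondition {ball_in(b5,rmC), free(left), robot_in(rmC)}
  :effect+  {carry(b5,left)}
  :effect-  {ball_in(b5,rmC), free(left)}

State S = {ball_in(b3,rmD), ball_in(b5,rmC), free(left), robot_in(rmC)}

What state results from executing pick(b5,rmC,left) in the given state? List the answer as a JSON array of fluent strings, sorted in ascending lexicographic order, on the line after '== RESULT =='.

Progress:
  pre ⊆ S: {ball_in(b5,rmC), free(left), robot_in(rmC)} ⊆ S  — applicable
  S \ del = {ball_in(b3,rmD), robot_in(rmC)}
  ∪ add   = {ball_in(b3,rmD), carry(b5,left), robot_in(rmC)}

== RESULT ==
["ball_in(b3,rmD)", "carry(b5,left)", "robot_in(rmC)"]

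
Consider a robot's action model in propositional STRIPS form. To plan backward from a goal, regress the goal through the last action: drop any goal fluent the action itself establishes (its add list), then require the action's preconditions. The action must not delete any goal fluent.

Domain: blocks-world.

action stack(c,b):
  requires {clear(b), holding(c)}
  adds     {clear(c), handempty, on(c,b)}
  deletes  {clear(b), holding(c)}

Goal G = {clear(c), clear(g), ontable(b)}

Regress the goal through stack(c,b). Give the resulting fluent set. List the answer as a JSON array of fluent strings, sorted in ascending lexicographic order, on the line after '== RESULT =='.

Compute (G \ add) ∪ pre:
  G ∩ del = {}  (empty — regression defined)
  G \ add = {clear(c), clear(g), ontable(b)} \ {clear(c), handempty, on(c,b)} = {clear(g), ontable(b)}
  ∪ pre   = {clear(g), ontable(b)} ∪ {clear(b), holding(c)}
          = {clear(b), clear(g), holding(c), ontable(b)}

== RESULT ==
["clear(b)", "clear(g)", "holding(c)", "ontable(b)"]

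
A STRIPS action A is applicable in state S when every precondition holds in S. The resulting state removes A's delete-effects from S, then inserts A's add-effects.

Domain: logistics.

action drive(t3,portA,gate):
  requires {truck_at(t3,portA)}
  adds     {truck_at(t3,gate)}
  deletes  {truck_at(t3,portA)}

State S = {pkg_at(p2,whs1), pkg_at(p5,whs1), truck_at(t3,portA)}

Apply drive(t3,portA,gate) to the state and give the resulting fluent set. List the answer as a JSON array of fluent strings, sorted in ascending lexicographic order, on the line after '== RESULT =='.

Progress:
  pre ⊆ S: {truck_at(t3,portA)} ⊆ S  — applicable
  S \ del = {pkg_at(p2,whs1), pkg_at(p5,whs1)}
  ∪ add   = {pkg_at(p2,whs1), pkg_at(p5,whs1), truck_at(t3,gate)}

== RESULT ==
["pkg_at(p2,whs1)", "pkg_at(p5,whs1)", "truck_at(t3,gate)"]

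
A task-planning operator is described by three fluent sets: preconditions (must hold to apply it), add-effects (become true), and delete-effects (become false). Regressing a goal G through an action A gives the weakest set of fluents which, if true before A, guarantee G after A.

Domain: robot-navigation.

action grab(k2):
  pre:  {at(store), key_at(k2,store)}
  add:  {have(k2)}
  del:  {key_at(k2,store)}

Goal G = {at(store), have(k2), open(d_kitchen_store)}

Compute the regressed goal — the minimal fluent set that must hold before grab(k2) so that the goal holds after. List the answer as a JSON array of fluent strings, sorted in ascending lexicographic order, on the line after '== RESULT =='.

Compute (G \ add) ∪ pre:
  G ∩ del = {}  (empty — regression defined)
  G \ add = {at(store), have(k2), open(d_kitchen_store)} \ {have(k2)} = {at(store), open(d_kitchen_store)}
  ∪ pre   = {at(store), open(d_kitchen_store)} ∪ {at(store), key_at(k2,store)}
          = {at(store), key_at(k2,store), open(d_kitchen_store)}

== RESULT ==
["at(store)", "key_at(k2,store)", "open(d_kitchen_store)"]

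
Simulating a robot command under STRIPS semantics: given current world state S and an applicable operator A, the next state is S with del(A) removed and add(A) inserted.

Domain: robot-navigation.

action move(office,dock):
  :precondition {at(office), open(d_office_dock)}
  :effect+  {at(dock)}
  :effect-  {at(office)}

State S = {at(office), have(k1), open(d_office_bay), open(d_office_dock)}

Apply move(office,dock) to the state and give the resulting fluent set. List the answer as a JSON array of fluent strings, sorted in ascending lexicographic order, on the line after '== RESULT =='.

Progress:
  pre ⊆ S: {at(office), open(d_office_dock)} ⊆ S  — applicable
  S \ del = {have(k1), open(d_office_bay), open(d_office_dock)}
  ∪ add   = {at(dock), have(k1), open(d_office_bay), open(d_office_dock)}

== RESULT ==
["at(dock)", "have(k1)", "open(d_office_bay)", "open(d_office_dock)"]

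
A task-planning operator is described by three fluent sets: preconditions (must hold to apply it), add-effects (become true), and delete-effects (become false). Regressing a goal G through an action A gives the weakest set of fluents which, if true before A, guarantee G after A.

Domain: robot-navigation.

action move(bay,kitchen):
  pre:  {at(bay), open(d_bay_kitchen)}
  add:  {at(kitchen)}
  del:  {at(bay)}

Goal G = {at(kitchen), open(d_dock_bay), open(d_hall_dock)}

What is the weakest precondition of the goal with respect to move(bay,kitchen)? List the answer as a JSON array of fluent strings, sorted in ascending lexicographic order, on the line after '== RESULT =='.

Regress:
  G ∩ del = {}  (empty — regression defined)
  G \ add = {at(kitchen), open(d_dock_bay), open(d_hall_dock)} \ {at(kitchen)} = {open(d_dock_bay), open(d_hall_dock)}
  ∪ pre   = {open(d_dock_bay), open(d_hall_dock)} ∪ {at(bay), open(d_bay_kitchen)}
          = {at(bay), open(d_bay_kitchen), open(d_dock_bay), open(d_hall_dock)}

== RESULT ==
["at(bay)", "open(d_bay_kitchen)", "open(d_dock_bay)", "open(d_hall_dock)"]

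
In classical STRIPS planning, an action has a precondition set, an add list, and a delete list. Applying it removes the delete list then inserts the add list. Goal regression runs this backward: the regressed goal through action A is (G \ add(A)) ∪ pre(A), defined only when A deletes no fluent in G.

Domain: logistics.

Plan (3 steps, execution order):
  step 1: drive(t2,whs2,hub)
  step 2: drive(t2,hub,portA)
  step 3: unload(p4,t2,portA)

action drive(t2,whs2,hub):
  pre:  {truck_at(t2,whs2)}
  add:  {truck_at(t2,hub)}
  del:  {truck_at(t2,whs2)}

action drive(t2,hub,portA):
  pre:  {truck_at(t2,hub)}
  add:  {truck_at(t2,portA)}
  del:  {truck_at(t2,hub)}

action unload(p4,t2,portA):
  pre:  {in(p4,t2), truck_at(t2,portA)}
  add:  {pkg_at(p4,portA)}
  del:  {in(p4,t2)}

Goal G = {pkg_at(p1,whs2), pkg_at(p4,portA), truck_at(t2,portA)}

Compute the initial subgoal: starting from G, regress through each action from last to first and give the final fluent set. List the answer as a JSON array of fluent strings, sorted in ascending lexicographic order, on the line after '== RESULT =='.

Regress step by step:
  through step 3 (unload(p4,t2,portA)): drop {pkg_at(p4,portA)}, keep {pkg_at(p1,whs2), truck_at(t2,portA)}, require {in(p4,t2), truck_at(t2,portA)}
    → {in(p4,t2), pkg_at(p1,whs2), truck_at(t2,portA)}
  through step 2 (drive(t2,hub,portA)): drop {truck_at(t2,portA)}, keep {in(p4,t2), pkg_at(p1,whs2)}, require {truck_at(t2,hub)}
    → {in(p4,t2), pkg_at(p1,whs2), truck_at(t2,hub)}
  through step 1 (drive(t2,whs2,hub)): drop {truck_at(t2,hub)}, keep {in(p4,t2), pkg_at(p1,whs2)}, require {truck_at(t2,whs2)}
    → {in(p4,t2), pkg_at(p1,whs2), truck_at(t2,whs2)}

== RESULT ==
["in(p4,t2)", "pkg_at(p1,whs2)", "truck_at(t2,whs2)"]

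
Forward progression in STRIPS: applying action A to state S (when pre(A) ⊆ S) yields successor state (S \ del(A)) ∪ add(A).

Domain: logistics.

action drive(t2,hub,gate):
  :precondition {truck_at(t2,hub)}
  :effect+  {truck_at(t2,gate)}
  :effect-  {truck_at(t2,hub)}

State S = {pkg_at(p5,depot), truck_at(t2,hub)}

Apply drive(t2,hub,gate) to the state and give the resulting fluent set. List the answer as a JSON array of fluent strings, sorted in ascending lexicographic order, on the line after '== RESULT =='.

Compute (S \ del) ∪ add:
  pre ⊆ S: {truck_at(t2,hub)} ⊆ S  — applicable
  S \ del = {pkg_at(p5,depot)}
  ∪ add   = {pkg_at(p5,depot), truck_at(t2,gate)}

== RESULT ==
["pkg_at(p5,depot)", "truck_at(t2,gate)"]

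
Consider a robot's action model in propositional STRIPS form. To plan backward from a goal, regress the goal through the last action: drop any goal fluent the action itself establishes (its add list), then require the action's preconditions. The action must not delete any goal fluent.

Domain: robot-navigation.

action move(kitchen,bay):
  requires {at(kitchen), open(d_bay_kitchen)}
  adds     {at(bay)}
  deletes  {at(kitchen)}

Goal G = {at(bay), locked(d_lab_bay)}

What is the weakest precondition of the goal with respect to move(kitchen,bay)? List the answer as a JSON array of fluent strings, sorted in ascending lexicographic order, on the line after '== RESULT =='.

Regress:
  G ∩ del = {}  (empty — regression defined)
  G \ add = {at(bay), locked(d_lab_bay)} \ {at(bay)} = {locked(d_lab_bay)}
  ∪ pre   = {locked(d_lab_bay)} ∪ {at(kitchen), open(d_bay_kitchen)}
          = {at(kitchen), locked(d_lab_bay), open(d_bay_kitchen)}

== RESULT ==
["at(kitchen)", "locked(d_lab_bay)", "open(d_bay_kitchen)"]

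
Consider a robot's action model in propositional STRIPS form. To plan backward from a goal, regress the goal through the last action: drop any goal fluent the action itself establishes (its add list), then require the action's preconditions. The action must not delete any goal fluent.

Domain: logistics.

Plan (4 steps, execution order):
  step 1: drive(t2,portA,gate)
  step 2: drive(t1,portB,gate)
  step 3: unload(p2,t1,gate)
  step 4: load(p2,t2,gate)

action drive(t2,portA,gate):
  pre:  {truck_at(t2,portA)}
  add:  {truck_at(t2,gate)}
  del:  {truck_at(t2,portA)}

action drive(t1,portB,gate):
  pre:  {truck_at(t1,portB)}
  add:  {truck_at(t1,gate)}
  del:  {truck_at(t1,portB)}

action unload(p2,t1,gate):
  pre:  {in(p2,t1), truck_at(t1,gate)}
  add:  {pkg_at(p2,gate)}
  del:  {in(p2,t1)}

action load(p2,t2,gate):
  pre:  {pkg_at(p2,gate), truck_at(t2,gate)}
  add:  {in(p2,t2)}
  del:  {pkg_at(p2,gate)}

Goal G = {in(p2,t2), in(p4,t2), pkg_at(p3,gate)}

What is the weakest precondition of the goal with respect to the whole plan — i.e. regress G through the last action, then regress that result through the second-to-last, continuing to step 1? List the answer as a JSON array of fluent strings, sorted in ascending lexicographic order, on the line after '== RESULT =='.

Work backward from the goal:
  through step 4 (load(p2,t2,gate)): drop {in(p2,t2)}, keep {in(p4,t2), pkg_at(p3,gate)}, require {pkg_at(p2,gate), truck_at(t2,gate)}
    → {in(p4,t2), pkg_at(p2,gate), pkg_at(p3,gate), truck_at(t2,gate)}
  through step 3 (unload(p2,t1,gate)): drop {pkg_at(p2,gate)}, keep {in(p4,t2), pkg_at(p3,gate), truck_at(t2,gate)}, require {in(p2,t1), truck_at(t1,gate)}
    → {in(p2,t1), in(p4,t2), pkg_at(p3,gate), truck_at(t1,gate), truck_at(t2,gate)}
  through step 2 (drive(t1,portB,gate)): drop {truck_at(t1,gate)}, keep {in(p2,t1), in(p4,t2), pkg_at(p3,gate), truck_at(t2,gate)}, require {truck_at(t1,portB)}
    → {in(p2,t1), in(p4,t2), pkg_at(p3,gate), truck_at(t1,portB), truck_at(t2,gate)}
  through step 1 (drive(t2,portA,gate)): drop {truck_at(t2,gate)}, keep {in(p2,t1), in(p4,t2), pkg_at(p3,gate), truck_at(t1,portB)}, require {truck_at(t2,portA)}
    → {in(p2,t1), in(p4,t2), pkg_at(p3,gate), truck_at(t1,portB), truck_at(t2,portA)}

== RESULT ==
["in(p2,t1)", "in(p4,t2)", "pkg_at(p3,gate)", "truck_at(t1,portB)", "truck_at(t2,portA)"]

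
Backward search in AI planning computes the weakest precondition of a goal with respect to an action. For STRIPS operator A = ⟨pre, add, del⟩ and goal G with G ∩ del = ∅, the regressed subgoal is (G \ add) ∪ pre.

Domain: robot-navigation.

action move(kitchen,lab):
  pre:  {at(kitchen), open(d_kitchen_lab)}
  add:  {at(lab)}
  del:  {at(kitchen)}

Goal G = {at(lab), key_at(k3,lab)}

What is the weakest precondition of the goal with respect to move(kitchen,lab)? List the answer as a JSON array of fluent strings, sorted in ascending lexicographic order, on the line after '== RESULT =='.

Compute (G \ add) ∪ pre:
  G ∩ del = {}  (empty — regression defined)
  G \ add = {at(lab), key_at(k3,lab)} \ {at(lab)} = {key_at(k3,lab)}
  ∪ pre   = {key_at(k3,lab)} ∪ {at(kitchen), open(d_kitchen_lab)}
          = {at(kitchen), key_at(k3,lab), open(d_kitchen_lab)}

== RESULT ==
["at(kitchen)", "key_at(k3,lab)", "open(d_kitchen_lab)"]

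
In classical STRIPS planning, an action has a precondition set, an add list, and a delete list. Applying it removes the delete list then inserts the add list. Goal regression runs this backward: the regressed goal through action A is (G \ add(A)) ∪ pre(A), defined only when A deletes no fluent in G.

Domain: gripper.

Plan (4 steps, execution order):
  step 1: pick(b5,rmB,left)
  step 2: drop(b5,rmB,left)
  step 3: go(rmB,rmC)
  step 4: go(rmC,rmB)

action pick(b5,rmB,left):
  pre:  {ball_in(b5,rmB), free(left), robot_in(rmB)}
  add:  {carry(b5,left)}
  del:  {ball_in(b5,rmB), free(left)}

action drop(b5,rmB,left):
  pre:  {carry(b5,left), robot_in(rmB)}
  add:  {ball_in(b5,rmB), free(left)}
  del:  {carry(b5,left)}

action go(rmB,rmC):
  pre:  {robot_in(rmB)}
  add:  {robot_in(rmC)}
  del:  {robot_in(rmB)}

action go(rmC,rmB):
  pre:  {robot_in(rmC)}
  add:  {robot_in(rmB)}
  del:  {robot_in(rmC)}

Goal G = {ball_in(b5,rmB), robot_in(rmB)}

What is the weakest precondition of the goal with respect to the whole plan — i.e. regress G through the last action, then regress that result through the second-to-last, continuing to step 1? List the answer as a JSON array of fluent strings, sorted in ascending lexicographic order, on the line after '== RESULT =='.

Regress step by step:
  through step 4 (go(rmC,rmB)): drop {robot_in(rmB)}, keep {ball_in(b5,rmB)}, require {robot_in(rmC)}
    → {ball_in(b5,rmB), robot_in(rmC)}
  through step 3 (go(rmB,rmC)): drop {robot_in(rmC)}, keep {ball_in(b5,rmB)}, require {robot_in(rmB)}
    → {ball_in(b5,rmB), robot_in(rmB)}
  through step 2 (drop(b5,rmB,left)): drop {ball_in(b5,rmB)}, keep {robot_in(rmB)}, require {carry(b5,left), robot_in(rmB)}
    → {carry(b5,left), robot_in(rmB)}
  through step 1 (pick(b5,rmB,left)): drop {carry(b5,left)}, keep {robot_in(rmB)}, require {ball_in(b5,rmB), free(left), robot_in(rmB)}
    → {ball_in(b5,rmB), free(left), robot_in(rmB)}

== RESULT ==
["ball_in(b5,rmB)", "free(left)", "robot_in(rmB)"]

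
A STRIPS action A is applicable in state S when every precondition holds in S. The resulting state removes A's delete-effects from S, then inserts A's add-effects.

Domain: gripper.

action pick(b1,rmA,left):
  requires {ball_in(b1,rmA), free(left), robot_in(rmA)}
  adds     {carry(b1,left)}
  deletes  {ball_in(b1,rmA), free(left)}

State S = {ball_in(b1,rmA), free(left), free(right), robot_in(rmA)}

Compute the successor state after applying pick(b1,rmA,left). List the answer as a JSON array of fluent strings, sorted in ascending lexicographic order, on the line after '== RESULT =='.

Progress:
  pre ⊆ S: {ball_in(b1,rmA), free(left), robot_in(rmA)} ⊆ S  — applicable
  S \ del = {free(right), robot_in(rmA)}
  ∪ add   = {carry(b1,left), free(right), robot_in(rmA)}

== RESULT ==
["carry(b1,left)", "free(right)", "robot_in(rmA)"]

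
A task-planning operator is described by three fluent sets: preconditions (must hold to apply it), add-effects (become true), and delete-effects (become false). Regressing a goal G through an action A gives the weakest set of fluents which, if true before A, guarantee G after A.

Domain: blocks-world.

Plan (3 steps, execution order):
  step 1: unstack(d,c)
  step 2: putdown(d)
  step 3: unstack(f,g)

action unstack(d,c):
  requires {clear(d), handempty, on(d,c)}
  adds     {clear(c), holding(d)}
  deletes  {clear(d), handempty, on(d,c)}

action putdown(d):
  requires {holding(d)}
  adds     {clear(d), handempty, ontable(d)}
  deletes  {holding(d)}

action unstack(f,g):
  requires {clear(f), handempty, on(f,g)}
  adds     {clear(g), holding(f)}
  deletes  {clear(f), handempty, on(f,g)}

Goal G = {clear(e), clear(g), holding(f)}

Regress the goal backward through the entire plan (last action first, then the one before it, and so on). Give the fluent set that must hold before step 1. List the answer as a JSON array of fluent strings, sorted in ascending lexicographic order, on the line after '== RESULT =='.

Regress step by step:
  through step 3 (unstack(f,g)): drop {clear(g), holding(f)}, keep {clear(e)}, require {clear(f), handempty, on(f,g)}
    → {clear(e), clear(f), handempty, on(f,g)}
  through step 2 (putdown(d)): drop {handempty}, keep {clear(e), clear(f), on(f,g)}, require {holding(d)}
    → {clear(e), clear(f), holding(d), on(f,g)}
  through step 1 (unstack(d,c)): drop {holding(d)}, keep {clear(e), clear(f), on(f,g)}, require {clear(d), handempty, on(d,c)}
    → {clear(d), clear(e), clear(f), handempty, on(d,c), on(f,g)}

== RESULT ==
["clear(d)", "clear(e)", "clear(f)", "handempty", "on(d,c)", "on(f,g)"]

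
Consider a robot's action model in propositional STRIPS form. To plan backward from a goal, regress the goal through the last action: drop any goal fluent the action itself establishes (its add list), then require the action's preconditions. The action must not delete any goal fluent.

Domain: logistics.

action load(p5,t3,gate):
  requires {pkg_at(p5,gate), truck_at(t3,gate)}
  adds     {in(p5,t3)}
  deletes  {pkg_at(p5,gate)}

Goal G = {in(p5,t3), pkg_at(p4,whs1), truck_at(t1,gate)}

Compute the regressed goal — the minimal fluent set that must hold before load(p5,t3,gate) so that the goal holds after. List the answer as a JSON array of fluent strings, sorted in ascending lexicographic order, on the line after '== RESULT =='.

Regress:
  G ∩ del = {}  (empty — regression defined)
  G \ add = {in(p5,t3), pkg_at(p4,whs1), truck_at(t1,gate)} \ {in(p5,t3)} = {pkg_at(p4,whs1), truck_at(t1,gate)}
  ∪ pre   = {pkg_at(p4,whs1), truck_at(t1,gate)} ∪ {pkg_at(p5,gate), truck_at(t3,gate)}
          = {pkg_at(p4,whs1), pkg_at(p5,gate), truck_at(t1,gate), truck_at(t3,gate)}

== RESULT ==
["pkg_at(p4,whs1)", "pkg_at(p5,gate)", "truck_at(t1,gate)", "truck_at(t3,gate)"]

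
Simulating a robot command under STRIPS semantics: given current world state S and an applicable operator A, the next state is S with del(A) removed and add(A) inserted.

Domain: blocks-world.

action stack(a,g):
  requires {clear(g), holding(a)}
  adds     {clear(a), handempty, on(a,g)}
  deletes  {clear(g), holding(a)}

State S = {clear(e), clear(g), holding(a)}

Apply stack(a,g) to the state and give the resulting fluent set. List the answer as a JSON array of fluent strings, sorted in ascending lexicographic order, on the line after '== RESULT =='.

Compute (S \ del) ∪ add:
  pre ⊆ S: {clear(g), holding(a)} ⊆ S  — applicable
  S \ del = {clear(e)}
  ∪ add   = {clear(a), clear(e), handempty, on(a,g)}

== RESULT ==
["clear(a)", "clear(e)", "handempty", "on(a,g)"]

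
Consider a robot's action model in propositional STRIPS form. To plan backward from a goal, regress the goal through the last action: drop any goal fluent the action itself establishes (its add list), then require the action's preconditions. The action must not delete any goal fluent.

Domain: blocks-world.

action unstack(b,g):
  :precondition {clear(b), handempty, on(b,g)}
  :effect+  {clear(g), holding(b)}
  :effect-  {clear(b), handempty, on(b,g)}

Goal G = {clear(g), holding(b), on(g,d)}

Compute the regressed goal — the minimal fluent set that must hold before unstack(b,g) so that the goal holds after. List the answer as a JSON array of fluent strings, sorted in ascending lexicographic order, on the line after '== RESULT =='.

Compute (G \ add) ∪ pre:
  G ∩ del = {}  (empty — regression defined)
  G \ add = {clear(g), holding(b), on(g,d)} \ {clear(g), holding(b)} = {on(g,d)}
  ∪ pre   = {on(g,d)} ∪ {clear(b), handempty, on(b,g)}
          = {clear(b), handempty, on(b,g), on(g,d)}

== RESULT ==
["clear(b)", "handempty", "on(b,g)", "on(g,d)"]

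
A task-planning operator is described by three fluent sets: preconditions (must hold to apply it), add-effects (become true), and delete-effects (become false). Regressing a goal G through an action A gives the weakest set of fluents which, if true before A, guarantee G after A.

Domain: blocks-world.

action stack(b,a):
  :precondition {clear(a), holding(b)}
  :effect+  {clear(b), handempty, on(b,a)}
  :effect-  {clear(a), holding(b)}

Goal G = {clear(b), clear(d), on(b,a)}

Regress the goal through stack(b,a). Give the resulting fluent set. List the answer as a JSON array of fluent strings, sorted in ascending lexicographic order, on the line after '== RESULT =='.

Compute (G \ add) ∪ pre:
  G ∩ del = {}  (empty — regression defined)
  G \ add = {clear(b), clear(d), on(b,a)} \ {clear(b), handempty, on(b,a)} = {clear(d)}
  ∪ pre   = {clear(d)} ∪ {clear(a), holding(b)}
          = {clear(a), clear(d), holding(b)}

== RESULT ==
["clear(a)", "clear(d)", "holding(b)"]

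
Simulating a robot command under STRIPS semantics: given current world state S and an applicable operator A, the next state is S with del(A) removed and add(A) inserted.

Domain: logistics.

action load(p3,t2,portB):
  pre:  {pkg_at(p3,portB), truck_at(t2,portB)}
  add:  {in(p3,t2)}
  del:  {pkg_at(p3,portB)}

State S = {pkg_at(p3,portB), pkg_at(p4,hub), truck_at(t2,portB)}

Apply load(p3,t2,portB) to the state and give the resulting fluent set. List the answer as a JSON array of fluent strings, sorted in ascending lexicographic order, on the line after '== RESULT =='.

Progress:
  pre ⊆ S: {pkg_at(p3,portB), truck_at(t2,portB)} ⊆ S  — applicable
  S \ del = {pkg_at(p4,hub), truck_at(t2,portB)}
  ∪ add   = {in(p3,t2), pkg_at(p4,hub), truck_at(t2,portB)}

== RESULT ==
["in(p3,t2)", "pkg_at(p4,hub)", "truck_at(t2,portB)"]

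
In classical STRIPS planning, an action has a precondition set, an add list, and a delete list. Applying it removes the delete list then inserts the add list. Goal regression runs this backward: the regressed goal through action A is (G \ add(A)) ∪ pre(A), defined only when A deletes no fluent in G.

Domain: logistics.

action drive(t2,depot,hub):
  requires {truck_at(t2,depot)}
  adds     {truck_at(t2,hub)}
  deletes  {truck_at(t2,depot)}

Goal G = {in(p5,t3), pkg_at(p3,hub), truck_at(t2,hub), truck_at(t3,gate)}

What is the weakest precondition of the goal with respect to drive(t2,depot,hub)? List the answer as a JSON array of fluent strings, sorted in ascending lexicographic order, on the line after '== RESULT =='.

Regress:
  G ∩ del = {}  (empty — regression defined)
  G \ add = {in(p5,t3), pkg_at(p3,hub), truck_at(t2,hub), truck_at(t3,gate)} \ {truck_at(t2,hub)} = {in(p5,t3), pkg_at(p3,hub), truck_at(t3,gate)}
  ∪ pre   = {in(p5,t3), pkg_at(p3,hub), truck_at(t3,gate)} ∪ {truck_at(t2,depot)}
          = {in(p5,t3), pkg_at(p3,hub), truck_at(t2,depot), truck_at(t3,gate)}

== RESULT ==
["in(p5,t3)", "pkg_at(p3,hub)", "truck_at(t2,depot)", "truck_at(t3,gate)"]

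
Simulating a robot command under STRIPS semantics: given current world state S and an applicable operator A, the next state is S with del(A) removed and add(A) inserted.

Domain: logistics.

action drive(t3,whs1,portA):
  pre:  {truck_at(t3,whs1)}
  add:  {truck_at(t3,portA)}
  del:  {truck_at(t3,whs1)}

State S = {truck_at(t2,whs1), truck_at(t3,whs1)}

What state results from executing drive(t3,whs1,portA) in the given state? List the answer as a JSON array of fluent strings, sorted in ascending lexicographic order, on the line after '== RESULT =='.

Compute (S \ del) ∪ add:
  pre ⊆ S: {truck_at(t3,whs1)} ⊆ S  — applicable
  S \ del = {truck_at(t2,whs1)}
  ∪ add   = {truck_at(t2,whs1), truck_at(t3,portA)}

== RESULT ==
["truck_at(t2,whs1)", "truck_at(t3,portA)"]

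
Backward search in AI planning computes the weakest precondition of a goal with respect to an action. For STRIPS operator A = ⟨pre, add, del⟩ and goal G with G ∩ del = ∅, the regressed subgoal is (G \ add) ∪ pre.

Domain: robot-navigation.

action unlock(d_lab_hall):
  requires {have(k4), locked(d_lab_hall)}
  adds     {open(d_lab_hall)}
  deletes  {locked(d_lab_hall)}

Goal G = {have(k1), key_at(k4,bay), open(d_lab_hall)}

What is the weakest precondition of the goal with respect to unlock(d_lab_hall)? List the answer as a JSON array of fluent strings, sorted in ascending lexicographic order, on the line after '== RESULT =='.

Regress:
  G ∩ del = {}  (empty — regression defined)
  G \ add = {have(k1), key_at(k4,bay), open(d_lab_hall)} \ {open(d_lab_hall)} = {have(k1), key_at(k4,bay)}
  ∪ pre   = {have(k1), key_at(k4,bay)} ∪ {have(k4), locked(d_lab_hall)}
          = {have(k1), have(k4), key_at(k4,bay), locked(d_lab_hall)}

== RESULT ==
["have(k1)", "have(k4)", "key_at(k4,bay)", "locked(d_lab_hall)"]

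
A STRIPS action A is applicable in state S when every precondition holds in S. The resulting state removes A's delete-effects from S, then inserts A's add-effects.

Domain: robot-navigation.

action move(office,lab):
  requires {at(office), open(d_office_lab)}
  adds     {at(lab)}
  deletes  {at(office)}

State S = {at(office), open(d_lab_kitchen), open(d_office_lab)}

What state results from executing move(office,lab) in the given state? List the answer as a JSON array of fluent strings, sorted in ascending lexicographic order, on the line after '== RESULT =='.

Compute (S \ del) ∪ add:
  pre ⊆ S: {at(office), open(d_office_lab)} ⊆ S  — applicable
  S \ del = {open(d_lab_kitchen), open(d_office_lab)}
  ∪ add   = {at(lab), open(d_lab_kitchen), open(d_office_lab)}

== RESULT ==
["at(lab)", "open(d_lab_kitchen)", "open(d_office_lab)"]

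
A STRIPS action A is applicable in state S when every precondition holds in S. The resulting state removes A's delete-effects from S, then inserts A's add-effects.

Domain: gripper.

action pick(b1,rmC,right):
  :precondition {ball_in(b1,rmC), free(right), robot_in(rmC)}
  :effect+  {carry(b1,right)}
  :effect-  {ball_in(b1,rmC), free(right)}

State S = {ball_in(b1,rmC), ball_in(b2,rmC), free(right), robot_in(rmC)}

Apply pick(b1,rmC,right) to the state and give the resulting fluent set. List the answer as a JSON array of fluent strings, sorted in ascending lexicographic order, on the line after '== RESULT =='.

Compute (S \ del) ∪ add:
  pre ⊆ S: {ball_in(b1,rmC), free(right), robot_in(rmC)} ⊆ S  — applicable
  S \ del = {ball_in(b2,rmC), robot_in(rmC)}
  ∪ add   = {ball_in(b2,rmC), carry(b1,right), robot_in(rmC)}

== RESULT ==
["ball_in(b2,rmC)", "carry(b1,right)", "robot_in(rmC)"]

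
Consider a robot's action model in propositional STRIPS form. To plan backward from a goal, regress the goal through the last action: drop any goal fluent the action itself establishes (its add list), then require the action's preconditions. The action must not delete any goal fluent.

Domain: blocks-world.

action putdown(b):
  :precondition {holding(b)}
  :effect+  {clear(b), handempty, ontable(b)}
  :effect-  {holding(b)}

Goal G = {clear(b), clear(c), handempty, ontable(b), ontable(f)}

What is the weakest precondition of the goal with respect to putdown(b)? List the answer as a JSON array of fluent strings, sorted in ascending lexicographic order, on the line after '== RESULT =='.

Compute (G \ add) ∪ pre:
  G ∩ del = {}  (empty — regression defined)
  G \ add = {clear(b), clear(c), handempty, ontable(b), ontable(f)} \ {clear(b), handempty, ontable(b)} = {clear(c), ontable(f)}
  ∪ pre   = {clear(c), ontable(f)} ∪ {holding(b)}
          = {clear(c), holding(b), ontable(f)}

== RESULT ==
["clear(c)", "holding(b)", "ontable(f)"]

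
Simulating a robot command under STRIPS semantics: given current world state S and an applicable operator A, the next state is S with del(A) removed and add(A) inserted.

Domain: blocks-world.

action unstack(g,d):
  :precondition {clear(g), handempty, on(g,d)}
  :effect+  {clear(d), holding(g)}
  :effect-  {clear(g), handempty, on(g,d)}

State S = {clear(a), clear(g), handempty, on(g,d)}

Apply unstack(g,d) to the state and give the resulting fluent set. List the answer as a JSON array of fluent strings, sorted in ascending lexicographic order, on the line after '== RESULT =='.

Compute (S \ del) ∪ add:
  pre ⊆ S: {clear(g), handempty, on(g,d)} ⊆ S  — applicable
  S \ del = {clear(a)}
  ∪ add   = {clear(a), clear(d), holding(g)}

== RESULT ==
["clear(a)", "clear(d)", "holding(g)"]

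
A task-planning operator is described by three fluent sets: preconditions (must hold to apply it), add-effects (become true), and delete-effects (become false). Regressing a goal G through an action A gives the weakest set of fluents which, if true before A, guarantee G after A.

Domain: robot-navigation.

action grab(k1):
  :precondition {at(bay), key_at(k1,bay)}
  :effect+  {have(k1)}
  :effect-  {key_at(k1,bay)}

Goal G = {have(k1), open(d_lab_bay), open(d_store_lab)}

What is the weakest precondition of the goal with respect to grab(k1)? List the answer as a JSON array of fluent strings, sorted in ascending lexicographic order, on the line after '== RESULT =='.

Compute (G \ add) ∪ pre:
  G ∩ del = {}  (empty — regression defined)
  G \ add = {have(k1), open(d_lab_bay), open(d_store_lab)} \ {have(k1)} = {open(d_lab_bay), open(d_store_lab)}
  ∪ pre   = {open(d_lab_bay), open(d_store_lab)} ∪ {at(bay), key_at(k1,bay)}
          = {at(bay), key_at(k1,bay), open(d_lab_bay), open(d_store_lab)}

== RESULT ==
["at(bay)", "key_at(k1,bay)", "open(d_lab_bay)", "open(d_store_lab)"]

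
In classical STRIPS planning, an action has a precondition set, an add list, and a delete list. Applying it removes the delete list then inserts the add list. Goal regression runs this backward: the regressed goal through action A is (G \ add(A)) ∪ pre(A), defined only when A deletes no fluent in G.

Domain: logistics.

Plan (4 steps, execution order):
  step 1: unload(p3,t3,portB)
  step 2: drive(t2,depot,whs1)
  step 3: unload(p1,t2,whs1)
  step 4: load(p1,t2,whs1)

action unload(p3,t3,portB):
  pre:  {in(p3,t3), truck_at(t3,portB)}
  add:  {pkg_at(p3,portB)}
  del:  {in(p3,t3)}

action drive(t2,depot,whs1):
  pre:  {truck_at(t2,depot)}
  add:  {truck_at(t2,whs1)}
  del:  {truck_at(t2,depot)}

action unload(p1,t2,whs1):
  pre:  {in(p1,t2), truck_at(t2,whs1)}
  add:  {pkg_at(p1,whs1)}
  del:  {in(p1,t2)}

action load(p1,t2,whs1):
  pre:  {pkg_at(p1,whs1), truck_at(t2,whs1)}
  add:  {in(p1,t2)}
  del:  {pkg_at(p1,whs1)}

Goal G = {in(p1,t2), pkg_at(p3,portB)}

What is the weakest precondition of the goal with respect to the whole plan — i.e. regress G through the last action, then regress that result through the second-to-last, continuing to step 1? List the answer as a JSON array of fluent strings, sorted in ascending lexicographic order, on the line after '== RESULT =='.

Work backward from the goal:
  through step 4 (load(p1,t2,whs1)): drop {in(p1,t2)}, keep {pkg_at(p3,portB)}, require {pkg_at(p1,whs1), truck_at(t2,whs1)}
    → {pkg_at(p1,whs1), pkg_at(p3,portB), truck_at(t2,whs1)}
  through step 3 (unload(p1,t2,whs1)): drop {pkg_at(p1,whs1)}, keep {pkg_at(p3,portB), truck_at(t2,whs1)}, require {in(p1,t2), truck_at(t2,whs1)}
    → {in(p1,t2), pkg_at(p3,portB), truck_at(t2,whs1)}
  through step 2 (drive(t2,depot,whs1)): drop {truck_at(t2,whs1)}, keep {in(p1,t2), pkg_at(p3,portB)}, require {truck_at(t2,depot)}
    → {in(p1,t2), pkg_at(p3,portB), truck_at(t2,depot)}
  through step 1 (unload(p3,t3,portB)): drop {pkg_at(p3,portB)}, keep {in(p1,t2), truck_at(t2,depot)}, require {in(p3,t3), truck_at(t3,portB)}
    → {in(p1,t2), in(p3,t3), truck_at(t2,depot), truck_at(t3,portB)}

== RESULT ==
["in(p1,t2)", "in(p3,t3)", "truck_at(t2,depot)", "truck_at(t3,portB)"]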